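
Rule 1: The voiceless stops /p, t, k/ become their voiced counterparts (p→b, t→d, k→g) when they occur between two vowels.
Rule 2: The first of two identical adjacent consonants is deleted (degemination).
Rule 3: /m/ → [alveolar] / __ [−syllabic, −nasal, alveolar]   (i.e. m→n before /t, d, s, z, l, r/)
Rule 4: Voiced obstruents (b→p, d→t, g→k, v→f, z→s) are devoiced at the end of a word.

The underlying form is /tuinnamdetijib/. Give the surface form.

Rule 1 (intervocalic voicing): /t/ is a voiceless stop between vowels /e/ and /i/, so it voices to [d]. /tuinnamdetijib/ → tuinnamdedijib.
Rule 2 (degemination): /nn/ is a geminate; the first /n/ deletes. /tuinnamdedijib/ → tuinamdedijib.
Rule 3 (nasal place assimilation): /m/ precedes the alveolar consonant /d/, so it assimilates in place to [n]. /tuinamdedijib/ → tuinandedijib.
Rule 4 (final devoicing): /b/ is a voiced obstruent in word-final position, so it devoices to [p]. /tuinandedijib/ → tuinandedijip.

tuinandedijip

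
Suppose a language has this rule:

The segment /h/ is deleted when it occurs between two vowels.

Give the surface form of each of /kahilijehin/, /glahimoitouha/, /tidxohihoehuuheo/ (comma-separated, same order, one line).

kailijein, glaimoitoua, tidxoioeuueo

/kahilijehin/: /h/ occurs between vowels /a/ and /i/, so it deletes. /h/ occurs between vowels /e/ and /i/, so it deletes. → [kailijein].
/glahimoitouha/: /h/ occurs between vowels /a/ and /i/, so it deletes. /h/ occurs between vowels /u/ and /a/, so it deletes. → [glaimoitoua].
/tidxohihoehuuheo/: /h/ occurs between vowels /o/ and /i/, so it deletes. /h/ occurs between vowels /i/ and /o/, so it deletes. /h/ occurs between vowels /e/ and /u/, so it deletes. /h/ occurs between vowels /u/ and /e/, so it deletes. → [tidxoioeuueo].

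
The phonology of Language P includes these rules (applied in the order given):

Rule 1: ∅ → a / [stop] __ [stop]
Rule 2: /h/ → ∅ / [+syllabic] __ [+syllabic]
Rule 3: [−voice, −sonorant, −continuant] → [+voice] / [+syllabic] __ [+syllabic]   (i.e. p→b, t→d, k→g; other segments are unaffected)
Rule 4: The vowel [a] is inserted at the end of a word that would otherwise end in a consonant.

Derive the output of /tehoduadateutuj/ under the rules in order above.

Rule 1 (stop-cluster a-epenthesis): no segment meets the environment; /tehoduadateutuj/ is unchanged.
Rule 2 (intervocalic h-deletion): /h/ occurs between vowels /e/ and /o/, so it deletes. /tehoduadateutuj/ → teoduadateutuj.
Rule 3 (intervocalic voicing): /t/ is a voiceless stop between vowels /a/ and /e/, so it voices to [d]. /t/ is a voiceless stop between vowels /u/ and /u/, so it voices to [d]. /teoduadateutuj/ → teoduadadeuduj.
Rule 4 (final a-epenthesis): the form ends in the consonant /j/, so [a] is inserted word-finally. /teoduadadeuduj/ → teoduadadeuduja.

teoduadadeuduja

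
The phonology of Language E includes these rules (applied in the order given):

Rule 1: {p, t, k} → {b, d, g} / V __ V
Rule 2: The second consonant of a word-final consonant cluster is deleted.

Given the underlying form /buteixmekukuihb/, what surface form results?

budeixmeguguih

Rule 1 (intervocalic voicing): /t/ is a voiceless stop between vowels /u/ and /e/, so it voices to [d]. /k/ is a voiceless stop between vowels /e/ and /u/, so it voices to [g]. /k/ is a voiceless stop between vowels /u/ and /u/, so it voices to [g]. /buteixmekukuihb/ → budeixmeguguihb.
Rule 2 (final cluster simplification): /b/ is the second consonant of a word-final cluster /hb/, so it deletes. /budeixmeguguihb/ → budeixmeguguih.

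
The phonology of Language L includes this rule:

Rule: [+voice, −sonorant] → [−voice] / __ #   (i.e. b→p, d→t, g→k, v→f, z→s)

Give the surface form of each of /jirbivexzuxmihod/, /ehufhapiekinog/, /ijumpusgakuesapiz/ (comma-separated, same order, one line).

jirbivexzuxmihot, ehufhapiekinok, ijumpusgakuesapis

/jirbivexzuxmihod/: /d/ is a voiced obstruent in word-final position, so it devoices to [t]. → [jirbivexzuxmihot].
/ehufhapiekinog/: /g/ is a voiced obstruent in word-final position, so it devoices to [k]. → [ehufhapiekinok].
/ijumpusgakuesapiz/: /z/ is a voiced obstruent in word-final position, so it devoices to [s]. → [ijumpusgakuesapis].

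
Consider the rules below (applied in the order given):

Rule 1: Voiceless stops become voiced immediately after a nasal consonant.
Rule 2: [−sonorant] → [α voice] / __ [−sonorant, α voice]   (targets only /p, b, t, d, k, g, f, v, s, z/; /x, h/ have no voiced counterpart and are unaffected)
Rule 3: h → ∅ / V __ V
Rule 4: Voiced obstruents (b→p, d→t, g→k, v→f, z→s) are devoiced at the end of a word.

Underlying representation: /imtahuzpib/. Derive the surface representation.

imdauspip

Rule 1 (post-nasal voicing): /t/ is a voiceless stop immediately after the nasal /m/, so it voices to [d]. /imtahuzpib/ → imdahuzpib.
Rule 2 (regressive voicing assimilation): /z/ precedes the voiceless obstruent /p/, so it devoices to [s] by assimilation. /imdahuzpib/ → imdahuspib.
Rule 3 (intervocalic h-deletion): /h/ occurs between vowels /a/ and /u/, so it deletes. /imdahuspib/ → imdauspib.
Rule 4 (final devoicing): /b/ is a voiced obstruent in word-final position, so it devoices to [p]. /imdauspib/ → imdauspip.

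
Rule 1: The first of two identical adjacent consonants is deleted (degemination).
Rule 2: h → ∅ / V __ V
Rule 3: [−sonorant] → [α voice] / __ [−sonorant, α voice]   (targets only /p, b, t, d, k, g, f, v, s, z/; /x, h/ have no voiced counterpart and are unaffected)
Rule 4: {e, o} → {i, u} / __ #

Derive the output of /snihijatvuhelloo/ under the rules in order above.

sniijadvuelou

Rule 1 (degemination): /ll/ is a geminate; the first /l/ deletes. /snihijatvuhelloo/ → snihijatvuheloo.
Rule 2 (intervocalic h-deletion): /h/ occurs between vowels /i/ and /i/, so it deletes. /h/ occurs between vowels /u/ and /e/, so it deletes. /snihijatvuheloo/ → sniijatvueloo.
Rule 3 (regressive voicing assimilation): /t/ precedes the voiced obstruent /v/, so it voices to [d] by assimilation. /sniijatvueloo/ → sniijadvueloo.
Rule 4 (final vowel raising): /o/ is a mid vowel in word-final position, so it raises to [u]. /sniijadvueloo/ → sniijadvuelou.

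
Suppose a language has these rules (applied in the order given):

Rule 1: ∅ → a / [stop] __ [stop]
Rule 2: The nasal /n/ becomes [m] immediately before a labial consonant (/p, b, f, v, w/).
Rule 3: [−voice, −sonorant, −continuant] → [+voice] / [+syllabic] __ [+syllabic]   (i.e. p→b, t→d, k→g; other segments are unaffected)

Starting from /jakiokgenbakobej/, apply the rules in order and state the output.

Rule 1 (stop-cluster a-epenthesis): /k/ and /g/ form a stop–stop cluster, so [a] is inserted between them. /jakiokgenbakobej/ → jakiokagenbakobej.
Rule 2 (nasal place assimilation): /n/ precedes the labial consonant /b/, so it assimilates in place to [m]. /jakiokagenbakobej/ → jakiokagembakobej.
Rule 3 (intervocalic voicing): /k/ is a voiceless stop between vowels /a/ and /i/, so it voices to [g]. /k/ is a voiceless stop between vowels /o/ and /a/, so it voices to [g]. /k/ is a voiceless stop between vowels /a/ and /o/, so it voices to [g]. /jakiokagembakobej/ → jagiogagembagobej.

jagiogagembagobej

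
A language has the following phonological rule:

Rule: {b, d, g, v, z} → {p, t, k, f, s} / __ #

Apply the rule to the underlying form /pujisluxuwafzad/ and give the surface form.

Scanning /pujisluxuwafzad/: /z/ at position 13 is not in the conditioning environment; /d/ is a voiced obstruent in word-final position, so it devoices to [t].
Result: [pujisluxuwafzat].

pujisluxuwafzat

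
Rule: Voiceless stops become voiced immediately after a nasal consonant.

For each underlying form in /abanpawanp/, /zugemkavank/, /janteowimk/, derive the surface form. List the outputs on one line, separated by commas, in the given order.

/abanpawanp/: /p/ is a voiceless stop immediately after the nasal /n/, so it voices to [b]. /p/ is a voiceless stop immediately after the nasal /n/, so it voices to [b]. → [abanbawanb].
/zugemkavank/: /k/ is a voiceless stop immediately after the nasal /m/, so it voices to [g]. /k/ is a voiceless stop immediately after the nasal /n/, so it voices to [g]. → [zugemgavang].
/janteowimk/: /t/ is a voiceless stop immediately after the nasal /n/, so it voices to [d]. /k/ is a voiceless stop immediately after the nasal /m/, so it voices to [g]. → [jandeowimg].

abanbawanb, zugemgavang, jandeowimg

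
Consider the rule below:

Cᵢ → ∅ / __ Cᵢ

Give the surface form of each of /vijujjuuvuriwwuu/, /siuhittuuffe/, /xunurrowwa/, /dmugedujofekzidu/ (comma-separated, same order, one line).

/vijujjuuvuriwwuu/: /jj/ is a geminate; the first /j/ deletes. /ww/ is a geminate; the first /w/ deletes. → [vijujuuvuriwuu].
/siuhittuuffe/: /tt/ is a geminate; the first /t/ deletes. /ff/ is a geminate; the first /f/ deletes. → [siuhituufe].
/xunurrowwa/: /rr/ is a geminate; the first /r/ deletes. /ww/ is a geminate; the first /w/ deletes. → [xunurowa].
/dmugedujofekzidu/: the rule's environment is not met; surfaces unchanged as [dmugedujofekzidu].

vijujuuvuriwuu, siuhituufe, xunurowa, dmugedujofekzidu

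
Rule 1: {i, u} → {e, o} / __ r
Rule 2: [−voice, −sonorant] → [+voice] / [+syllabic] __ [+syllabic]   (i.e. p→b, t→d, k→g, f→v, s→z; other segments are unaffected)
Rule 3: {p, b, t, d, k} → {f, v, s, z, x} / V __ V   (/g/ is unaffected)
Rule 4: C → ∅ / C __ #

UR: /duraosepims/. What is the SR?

Rule 1 (pre-rhotic lowering): /u/ is a high vowel immediately before /r/, so it lowers to [o]. /duraosepims/ → doraosepims.
Rule 2 (intervocalic voicing): /s/ is a voiceless obstruent between vowels /o/ and /e/, so it voices to [z]. /p/ is a voiceless obstruent between vowels /e/ and /i/, so it voices to [b]. /doraosepims/ → doraozebims.
Rule 3 (intervocalic spirantization): /b/ is a stop between vowels /e/ and /i/, so it spirantizes to the fricative [v]. /doraozebims/ → doraozevims.
Rule 4 (final cluster simplification): /s/ is the second consonant of a word-final cluster /ms/, so it deletes. /doraozevims/ → doraozevim.

doraozevim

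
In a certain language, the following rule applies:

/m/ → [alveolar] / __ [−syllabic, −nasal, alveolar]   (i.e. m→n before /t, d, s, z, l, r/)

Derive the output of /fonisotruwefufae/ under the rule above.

fonisotruwefufae

No segment of /fonisotruwefufae/ meets the structural description of the rule, so the form surfaces unchanged.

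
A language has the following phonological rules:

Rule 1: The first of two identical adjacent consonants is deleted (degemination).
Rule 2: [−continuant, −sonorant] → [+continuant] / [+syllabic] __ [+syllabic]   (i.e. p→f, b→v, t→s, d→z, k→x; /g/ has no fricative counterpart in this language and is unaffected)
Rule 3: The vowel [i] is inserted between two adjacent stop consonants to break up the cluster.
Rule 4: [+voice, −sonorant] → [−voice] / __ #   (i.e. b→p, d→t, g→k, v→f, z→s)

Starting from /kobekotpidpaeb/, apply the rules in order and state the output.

Rule 1 (degemination): no segment meets the environment; /kobekotpidpaeb/ is unchanged.
Rule 2 (intervocalic spirantization): /b/ is a stop between vowels /o/ and /e/, so it spirantizes to the fricative [v]. /k/ is a stop between vowels /e/ and /o/, so it spirantizes to the fricative [x]. /kobekotpidpaeb/ → kovexotpidpaeb.
Rule 3 (stop-cluster i-epenthesis): /t/ and /p/ form a stop–stop cluster, so [i] is inserted between them. /d/ and /p/ form a stop–stop cluster, so [i] is inserted between them. /kovexotpidpaeb/ → kovexotipidipaeb.
Rule 4 (final devoicing): /b/ is a voiced obstruent in word-final position, so it devoices to [p]. /kovexotipidipaeb/ → kovexotipidipaep.

kovexotipidipaep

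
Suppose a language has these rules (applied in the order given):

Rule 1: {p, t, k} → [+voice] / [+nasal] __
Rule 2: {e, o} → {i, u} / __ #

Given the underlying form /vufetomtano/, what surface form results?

Rule 1 (post-nasal voicing): /t/ is a voiceless stop immediately after the nasal /m/, so it voices to [d]. /vufetomtano/ → vufetomdano.
Rule 2 (final vowel raising): /o/ is a mid vowel in word-final position, so it raises to [u]. /vufetomdano/ → vufetomdanu.

vufetomdanu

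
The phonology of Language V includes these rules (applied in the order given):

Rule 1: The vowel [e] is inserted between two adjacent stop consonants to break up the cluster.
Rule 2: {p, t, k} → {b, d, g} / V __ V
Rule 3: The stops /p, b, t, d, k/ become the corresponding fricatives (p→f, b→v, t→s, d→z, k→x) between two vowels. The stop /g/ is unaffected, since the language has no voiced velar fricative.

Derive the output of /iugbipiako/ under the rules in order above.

iugeviviago

Rule 1 (stop-cluster e-epenthesis): /g/ and /b/ form a stop–stop cluster, so [e] is inserted between them. /iugbipiako/ → iugebipiako.
Rule 2 (intervocalic voicing): /p/ is a voiceless stop between vowels /i/ and /i/, so it voices to [b]. /k/ is a voiceless stop between vowels /a/ and /o/, so it voices to [g]. /iugebipiako/ → iugebibiago.
Rule 3 (intervocalic spirantization): /b/ is a stop between vowels /e/ and /i/, so it spirantizes to the fricative [v]. /b/ is a stop between vowels /i/ and /i/, so it spirantizes to the fricative [v]. /iugebibiago/ → iugeviviago.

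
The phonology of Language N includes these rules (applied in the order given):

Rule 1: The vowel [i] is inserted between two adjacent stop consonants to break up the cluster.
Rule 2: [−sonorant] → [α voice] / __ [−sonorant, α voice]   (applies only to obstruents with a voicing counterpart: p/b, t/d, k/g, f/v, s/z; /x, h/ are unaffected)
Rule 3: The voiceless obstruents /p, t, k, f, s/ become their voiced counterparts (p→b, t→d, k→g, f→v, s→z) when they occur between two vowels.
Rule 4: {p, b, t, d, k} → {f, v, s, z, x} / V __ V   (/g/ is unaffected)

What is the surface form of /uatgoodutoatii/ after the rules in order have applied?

uazigoozuzoazii

Rule 1 (stop-cluster i-epenthesis): /t/ and /g/ form a stop–stop cluster, so [i] is inserted between them. /uatgoodutoatii/ → uatigoodutoatii.
Rule 2 (regressive voicing assimilation): no segment meets the environment; /uatigoodutoatii/ is unchanged.
Rule 3 (intervocalic voicing): /t/ is a voiceless obstruent between vowels /a/ and /i/, so it voices to [d]. /t/ is a voiceless obstruent between vowels /u/ and /o/, so it voices to [d]. /t/ is a voiceless obstruent between vowels /a/ and /i/, so it voices to [d]. /uatigoodutoatii/ → uadigoodudoadii.
Rule 4 (intervocalic spirantization): /d/ is a stop between vowels /a/ and /i/, so it spirantizes to the fricative [z]. /d/ is a stop between vowels /o/ and /u/, so it spirantizes to the fricative [z]. /d/ is a stop between vowels /u/ and /o/, so it spirantizes to the fricative [z]. /d/ is a stop between vowels /a/ and /i/, so it spirantizes to the fricative [z]. /uadigoodudoadii/ → uazigoozuzoazii.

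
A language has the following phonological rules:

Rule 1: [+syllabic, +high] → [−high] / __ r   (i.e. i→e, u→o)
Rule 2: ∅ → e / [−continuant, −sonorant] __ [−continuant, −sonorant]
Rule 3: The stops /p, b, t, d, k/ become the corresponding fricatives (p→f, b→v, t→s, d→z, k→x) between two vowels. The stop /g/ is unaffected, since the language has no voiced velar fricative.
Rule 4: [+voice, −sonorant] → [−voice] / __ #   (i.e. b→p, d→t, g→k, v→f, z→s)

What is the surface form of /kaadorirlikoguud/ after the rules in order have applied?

Rule 1 (pre-rhotic lowering): /i/ is a high vowel immediately before /r/, so it lowers to [e]. /kaadorirlikoguud/ → kaadorerlikoguud.
Rule 2 (stop-cluster e-epenthesis): no segment meets the environment; /kaadorerlikoguud/ is unchanged.
Rule 3 (intervocalic spirantization): /d/ is a stop between vowels /a/ and /o/, so it spirantizes to the fricative [z]. /k/ is a stop between vowels /i/ and /o/, so it spirantizes to the fricative [x]. /kaadorerlikoguud/ → kaazorerlixoguud.
Rule 4 (final devoicing): /d/ is a voiced obstruent in word-final position, so it devoices to [t]. /kaazorerlixoguud/ → kaazorerlixoguut.

kaazorerlixoguut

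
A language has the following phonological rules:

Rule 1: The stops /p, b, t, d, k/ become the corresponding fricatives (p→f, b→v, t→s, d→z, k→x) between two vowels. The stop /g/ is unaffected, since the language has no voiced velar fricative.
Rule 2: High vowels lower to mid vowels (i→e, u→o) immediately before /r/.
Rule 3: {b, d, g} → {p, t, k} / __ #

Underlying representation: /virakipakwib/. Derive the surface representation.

veraxifakwip

Rule 1 (intervocalic spirantization): /k/ is a stop between vowels /a/ and /i/, so it spirantizes to the fricative [x]. /p/ is a stop between vowels /i/ and /a/, so it spirantizes to the fricative [f]. /virakipakwib/ → viraxifakwib.
Rule 2 (pre-rhotic lowering): /i/ is a high vowel immediately before /r/, so it lowers to [e]. /viraxifakwib/ → veraxifakwib.
Rule 3 (final devoicing): /b/ is a voiced stop in word-final position, so it devoices to [p]. /veraxifakwib/ → veraxifakwip.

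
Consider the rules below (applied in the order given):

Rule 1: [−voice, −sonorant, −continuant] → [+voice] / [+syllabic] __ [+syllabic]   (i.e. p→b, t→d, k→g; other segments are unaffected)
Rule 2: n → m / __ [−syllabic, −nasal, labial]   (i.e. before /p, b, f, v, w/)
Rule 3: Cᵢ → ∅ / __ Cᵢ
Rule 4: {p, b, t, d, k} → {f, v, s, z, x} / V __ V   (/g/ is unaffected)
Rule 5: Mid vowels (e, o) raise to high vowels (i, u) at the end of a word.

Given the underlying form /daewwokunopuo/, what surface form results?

Rule 1 (intervocalic voicing): /k/ is a voiceless stop between vowels /o/ and /u/, so it voices to [g]. /p/ is a voiceless stop between vowels /o/ and /u/, so it voices to [b]. /daewwokunopuo/ → daewwogunobuo.
Rule 2 (nasal place assimilation): no segment meets the environment; /daewwogunobuo/ is unchanged.
Rule 3 (degemination): /ww/ is a geminate; the first /w/ deletes. /daewwogunobuo/ → daewogunobuo.
Rule 4 (intervocalic spirantization): /b/ is a stop between vowels /o/ and /u/, so it spirantizes to the fricative [v]. /daewogunobuo/ → daewogunovuo.
Rule 5 (final vowel raising): /o/ is a mid vowel in word-final position, so it raises to [u]. /daewogunovuo/ → daewogunovuu.

daewogunovuu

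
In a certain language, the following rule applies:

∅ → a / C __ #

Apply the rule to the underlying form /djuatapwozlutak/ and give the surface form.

djuatapwozlutaka

the form ends in the consonant /k/, so [a] is inserted word-finally.
Surface form: [djuatapwozlutaka].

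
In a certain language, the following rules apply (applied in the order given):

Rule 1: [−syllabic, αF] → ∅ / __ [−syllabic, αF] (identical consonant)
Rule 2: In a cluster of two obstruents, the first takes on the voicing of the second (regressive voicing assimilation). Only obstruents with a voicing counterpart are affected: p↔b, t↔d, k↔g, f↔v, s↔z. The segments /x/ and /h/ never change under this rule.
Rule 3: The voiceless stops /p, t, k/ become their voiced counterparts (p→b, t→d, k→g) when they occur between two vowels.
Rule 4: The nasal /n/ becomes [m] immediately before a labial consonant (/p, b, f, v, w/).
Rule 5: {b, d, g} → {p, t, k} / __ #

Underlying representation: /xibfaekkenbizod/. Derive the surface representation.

Rule 1 (degemination): /kk/ is a geminate; the first /k/ deletes. /xibfaekkenbizod/ → xibfaekenbizod.
Rule 2 (regressive voicing assimilation): /b/ precedes the voiceless obstruent /f/, so it devoices to [p] by assimilation. /xibfaekenbizod/ → xipfaekenbizod.
Rule 3 (intervocalic voicing): /k/ is a voiceless stop between vowels /e/ and /e/, so it voices to [g]. /xipfaekenbizod/ → xipfaegenbizod.
Rule 4 (nasal place assimilation): /n/ precedes the labial consonant /b/, so it assimilates in place to [m]. /xipfaegenbizod/ → xipfaegembizod.
Rule 5 (final devoicing): /d/ is a voiced stop in word-final position, so it devoices to [t]. /xipfaegembizod/ → xipfaegembizot.

xipfaegembizot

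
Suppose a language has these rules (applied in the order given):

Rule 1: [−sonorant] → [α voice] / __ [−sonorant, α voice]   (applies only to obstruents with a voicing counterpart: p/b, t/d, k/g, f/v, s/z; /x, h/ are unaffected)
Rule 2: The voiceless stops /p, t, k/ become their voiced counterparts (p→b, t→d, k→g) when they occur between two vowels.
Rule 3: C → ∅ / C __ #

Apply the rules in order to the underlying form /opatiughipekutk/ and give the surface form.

obadiukhibegut

Rule 1 (regressive voicing assimilation): /g/ precedes the voiceless obstruent /h/, so it devoices to [k] by assimilation. /opatiughipekutk/ → opatiukhipekutk.
Rule 2 (intervocalic voicing): /p/ is a voiceless stop between vowels /o/ and /a/, so it voices to [b]. /t/ is a voiceless stop between vowels /a/ and /i/, so it voices to [d]. /p/ is a voiceless stop between vowels /i/ and /e/, so it voices to [b]. /k/ is a voiceless stop between vowels /e/ and /u/, so it voices to [g]. /opatiukhipekutk/ → obadiukhibegutk.
Rule 3 (final cluster simplification): /k/ is the second consonant of a word-final cluster /tk/, so it deletes. /obadiukhibegutk/ → obadiukhibegut.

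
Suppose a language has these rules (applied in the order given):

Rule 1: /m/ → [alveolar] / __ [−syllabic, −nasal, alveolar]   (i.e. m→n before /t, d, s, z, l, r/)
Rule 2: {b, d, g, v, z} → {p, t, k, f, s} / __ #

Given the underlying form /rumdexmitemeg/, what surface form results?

rundexmitemek

Rule 1 (nasal place assimilation): /m/ precedes the alveolar consonant /d/, so it assimilates in place to [n]. /rumdexmitemeg/ → rundexmitemeg.
Rule 2 (final devoicing): /g/ is a voiced obstruent in word-final position, so it devoices to [k]. /rundexmitemeg/ → rundexmitemek.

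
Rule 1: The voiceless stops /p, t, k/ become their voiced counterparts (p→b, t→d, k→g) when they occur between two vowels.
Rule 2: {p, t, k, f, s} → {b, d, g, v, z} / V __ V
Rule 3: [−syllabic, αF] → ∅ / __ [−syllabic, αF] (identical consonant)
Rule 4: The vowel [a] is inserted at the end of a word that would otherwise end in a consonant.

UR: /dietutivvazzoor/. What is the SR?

Rule 1 (intervocalic voicing): /t/ is a voiceless stop between vowels /e/ and /u/, so it voices to [d]. /t/ is a voiceless stop between vowels /u/ and /i/, so it voices to [d]. /dietutivvazzoor/ → diedudivvazzoor.
Rule 2 (intervocalic voicing): no segment meets the environment; /diedudivvazzoor/ is unchanged.
Rule 3 (degemination): /vv/ is a geminate; the first /v/ deletes. /zz/ is a geminate; the first /z/ deletes. /diedudivvazzoor/ → diedudivazoor.
Rule 4 (final a-epenthesis): the form ends in the consonant /r/, so [a] is inserted word-finally. /diedudivazoor/ → diedudivazoora.

diedudivazoora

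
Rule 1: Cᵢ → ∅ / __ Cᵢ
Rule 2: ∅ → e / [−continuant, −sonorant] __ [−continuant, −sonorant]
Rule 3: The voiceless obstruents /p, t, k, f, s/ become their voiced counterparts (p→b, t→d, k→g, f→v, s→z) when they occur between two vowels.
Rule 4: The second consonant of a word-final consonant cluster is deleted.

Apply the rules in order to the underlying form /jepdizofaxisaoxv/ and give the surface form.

Rule 1 (degemination): no segment meets the environment; /jepdizofaxisaoxv/ is unchanged.
Rule 2 (stop-cluster e-epenthesis): /p/ and /d/ form a stop–stop cluster, so [e] is inserted between them. /jepdizofaxisaoxv/ → jepedizofaxisaoxv.
Rule 3 (intervocalic voicing): /p/ is a voiceless obstruent between vowels /e/ and /e/, so it voices to [b]. /f/ is a voiceless obstruent between vowels /o/ and /a/, so it voices to [v]. /s/ is a voiceless obstruent between vowels /i/ and /a/, so it voices to [z]. /jepedizofaxisaoxv/ → jebedizovaxizaoxv.
Rule 4 (final cluster simplification): /v/ is the second consonant of a word-final cluster /xv/, so it deletes. /jebedizovaxizaoxv/ → jebedizovaxizaox.

jebedizovaxizaox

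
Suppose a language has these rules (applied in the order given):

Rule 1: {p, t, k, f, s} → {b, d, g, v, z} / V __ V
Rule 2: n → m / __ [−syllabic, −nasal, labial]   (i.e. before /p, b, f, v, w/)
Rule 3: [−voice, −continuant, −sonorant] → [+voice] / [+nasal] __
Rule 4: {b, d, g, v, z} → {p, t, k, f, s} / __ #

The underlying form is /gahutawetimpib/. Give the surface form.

Rule 1 (intervocalic voicing): /t/ is a voiceless obstruent between vowels /u/ and /a/, so it voices to [d]. /t/ is a voiceless obstruent between vowels /e/ and /i/, so it voices to [d]. /gahutawetimpib/ → gahudawedimpib.
Rule 2 (nasal place assimilation): no segment meets the environment; /gahudawedimpib/ is unchanged.
Rule 3 (post-nasal voicing): /p/ is a voiceless stop immediately after the nasal /m/, so it voices to [b]. /gahudawedimpib/ → gahudawedimbib.
Rule 4 (final devoicing): /b/ is a voiced obstruent in word-final position, so it devoices to [p]. /gahudawedimbib/ → gahudawedimbip.

gahudawedimbip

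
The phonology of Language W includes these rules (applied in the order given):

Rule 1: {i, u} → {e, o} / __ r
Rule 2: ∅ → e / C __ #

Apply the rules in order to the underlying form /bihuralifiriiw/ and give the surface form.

bihoraliferiiwe

Rule 1 (pre-rhotic lowering): /u/ is a high vowel immediately before /r/, so it lowers to [o]. /i/ is a high vowel immediately before /r/, so it lowers to [e]. /bihuralifiriiw/ → bihoraliferiiw.
Rule 2 (final e-epenthesis): the form ends in the consonant /w/, so [e] is inserted word-finally. /bihoraliferiiw/ → bihoraliferiiwe.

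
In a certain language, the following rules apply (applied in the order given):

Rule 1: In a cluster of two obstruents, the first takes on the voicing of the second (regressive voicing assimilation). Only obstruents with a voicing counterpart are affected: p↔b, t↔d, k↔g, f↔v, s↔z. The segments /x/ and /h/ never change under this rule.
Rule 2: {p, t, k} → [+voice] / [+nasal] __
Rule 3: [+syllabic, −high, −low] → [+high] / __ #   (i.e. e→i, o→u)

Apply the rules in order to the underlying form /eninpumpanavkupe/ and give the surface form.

eninbumbanafkupi

Rule 1 (regressive voicing assimilation): /v/ precedes the voiceless obstruent /k/, so it devoices to [f] by assimilation. /eninpumpanavkupe/ → eninpumpanafkupe.
Rule 2 (post-nasal voicing): /p/ is a voiceless stop immediately after the nasal /n/, so it voices to [b]. /p/ is a voiceless stop immediately after the nasal /m/, so it voices to [b]. /eninpumpanafkupe/ → eninbumbanafkupe.
Rule 3 (final vowel raising): /e/ is a mid vowel in word-final position, so it raises to [i]. /eninbumbanafkupe/ → eninbumbanafkupi.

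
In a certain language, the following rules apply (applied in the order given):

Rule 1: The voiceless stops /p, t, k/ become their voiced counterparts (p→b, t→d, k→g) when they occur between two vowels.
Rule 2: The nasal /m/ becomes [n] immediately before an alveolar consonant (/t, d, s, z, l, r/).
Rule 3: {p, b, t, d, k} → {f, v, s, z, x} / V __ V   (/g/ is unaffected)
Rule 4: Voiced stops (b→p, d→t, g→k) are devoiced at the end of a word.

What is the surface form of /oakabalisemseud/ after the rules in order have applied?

oagavalisenseut

Rule 1 (intervocalic voicing): /k/ is a voiceless stop between vowels /a/ and /a/, so it voices to [g]. /oakabalisemseud/ → oagabalisemseud.
Rule 2 (nasal place assimilation): /m/ precedes the alveolar consonant /s/, so it assimilates in place to [n]. /oagabalisemseud/ → oagabalisenseud.
Rule 3 (intervocalic spirantization): /b/ is a stop between vowels /a/ and /a/, so it spirantizes to the fricative [v]. /oagabalisenseud/ → oagavalisenseud.
Rule 4 (final devoicing): /d/ is a voiced stop in word-final position, so it devoices to [t]. /oagavalisenseud/ → oagavalisenseut.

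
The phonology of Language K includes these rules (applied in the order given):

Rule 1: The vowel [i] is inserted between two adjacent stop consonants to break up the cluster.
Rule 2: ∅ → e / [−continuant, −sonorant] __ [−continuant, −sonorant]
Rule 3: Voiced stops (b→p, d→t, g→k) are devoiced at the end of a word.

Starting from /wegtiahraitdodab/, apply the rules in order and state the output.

Rule 1 (stop-cluster i-epenthesis): /g/ and /t/ form a stop–stop cluster, so [i] is inserted between them. /t/ and /d/ form a stop–stop cluster, so [i] is inserted between them. /wegtiahraitdodab/ → wegitiahraitidodab.
Rule 2 (stop-cluster e-epenthesis): no segment meets the environment; /wegitiahraitidodab/ is unchanged.
Rule 3 (final devoicing): /b/ is a voiced stop in word-final position, so it devoices to [p]. /wegitiahraitidodab/ → wegitiahraitidodap.

wegitiahraitidodap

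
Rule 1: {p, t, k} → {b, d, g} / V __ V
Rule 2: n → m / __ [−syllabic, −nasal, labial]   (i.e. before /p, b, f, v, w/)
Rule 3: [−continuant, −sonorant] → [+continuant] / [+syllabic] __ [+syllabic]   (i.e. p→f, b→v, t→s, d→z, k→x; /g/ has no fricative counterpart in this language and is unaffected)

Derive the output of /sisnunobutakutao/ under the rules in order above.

Rule 1 (intervocalic voicing): /t/ is a voiceless stop between vowels /u/ and /a/, so it voices to [d]. /k/ is a voiceless stop between vowels /a/ and /u/, so it voices to [g]. /t/ is a voiceless stop between vowels /u/ and /a/, so it voices to [d]. /sisnunobutakutao/ → sisnunobudagudao.
Rule 2 (nasal place assimilation): no segment meets the environment; /sisnunobudagudao/ is unchanged.
Rule 3 (intervocalic spirantization): /b/ is a stop between vowels /o/ and /u/, so it spirantizes to the fricative [v]. /d/ is a stop between vowels /u/ and /a/, so it spirantizes to the fricative [z]. /d/ is a stop between vowels /u/ and /a/, so it spirantizes to the fricative [z]. /sisnunobudagudao/ → sisnunovuzaguzao.

sisnunovuzaguzao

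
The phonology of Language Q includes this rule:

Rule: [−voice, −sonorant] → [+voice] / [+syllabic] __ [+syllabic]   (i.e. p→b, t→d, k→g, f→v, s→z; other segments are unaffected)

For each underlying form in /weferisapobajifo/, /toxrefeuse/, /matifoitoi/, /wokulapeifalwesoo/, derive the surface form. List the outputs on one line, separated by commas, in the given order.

/weferisapobajifo/: /f/ is a voiceless obstruent between vowels /e/ and /e/, so it voices to [v]. /s/ is a voiceless obstruent between vowels /i/ and /a/, so it voices to [z]. /p/ is a voiceless obstruent between vowels /a/ and /o/, so it voices to [b]. /f/ is a voiceless obstruent between vowels /i/ and /o/, so it voices to [v]. → [weverizabobajivo].
/toxrefeuse/: /f/ is a voiceless obstruent between vowels /e/ and /e/, so it voices to [v]. /s/ is a voiceless obstruent between vowels /u/ and /e/, so it voices to [z]. → [toxreveuze].
/matifoitoi/: /t/ is a voiceless obstruent between vowels /a/ and /i/, so it voices to [d]. /f/ is a voiceless obstruent between vowels /i/ and /o/, so it voices to [v]. /t/ is a voiceless obstruent between vowels /i/ and /o/, so it voices to [d]. → [madivoidoi].
/wokulapeifalwesoo/: /k/ is a voiceless obstruent between vowels /o/ and /u/, so it voices to [g]. /p/ is a voiceless obstruent between vowels /a/ and /e/, so it voices to [b]. /f/ is a voiceless obstruent between vowels /i/ and /a/, so it voices to [v]. /s/ is a voiceless obstruent between vowels /e/ and /o/, so it voices to [z]. → [wogulabeivalwezoo].

weverizabobajivo, toxreveuze, madivoidoi, wogulabeivalwezoo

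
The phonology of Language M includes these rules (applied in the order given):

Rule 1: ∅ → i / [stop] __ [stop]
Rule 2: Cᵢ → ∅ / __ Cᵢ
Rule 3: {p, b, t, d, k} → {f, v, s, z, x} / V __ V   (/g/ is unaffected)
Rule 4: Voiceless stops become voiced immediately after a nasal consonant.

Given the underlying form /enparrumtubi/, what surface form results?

Rule 1 (stop-cluster i-epenthesis): no segment meets the environment; /enparrumtubi/ is unchanged.
Rule 2 (degemination): /rr/ is a geminate; the first /r/ deletes. /enparrumtubi/ → enparumtubi.
Rule 3 (intervocalic spirantization): /b/ is a stop between vowels /u/ and /i/, so it spirantizes to the fricative [v]. /enparumtubi/ → enparumtuvi.
Rule 4 (post-nasal voicing): /p/ is a voiceless stop immediately after the nasal /n/, so it voices to [b]. /t/ is a voiceless stop immediately after the nasal /m/, so it voices to [d]. /enparumtuvi/ → enbarumduvi.

enbarumduvi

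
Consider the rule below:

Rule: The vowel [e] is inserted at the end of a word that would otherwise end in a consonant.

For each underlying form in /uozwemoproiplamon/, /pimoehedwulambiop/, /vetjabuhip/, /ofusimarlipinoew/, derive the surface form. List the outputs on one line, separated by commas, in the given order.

uozwemoproiplamone, pimoehedwulambiope, vetjabuhipe, ofusimarlipinoewe

/uozwemoproiplamon/: the form ends in the consonant /n/, so [e] is inserted word-finally. → [uozwemoproiplamone].
/pimoehedwulambiop/: the form ends in the consonant /p/, so [e] is inserted word-finally. → [pimoehedwulambiope].
/vetjabuhip/: the form ends in the consonant /p/, so [e] is inserted word-finally. → [vetjabuhipe].
/ofusimarlipinoew/: the form ends in the consonant /w/, so [e] is inserted word-finally. → [ofusimarlipinoewe].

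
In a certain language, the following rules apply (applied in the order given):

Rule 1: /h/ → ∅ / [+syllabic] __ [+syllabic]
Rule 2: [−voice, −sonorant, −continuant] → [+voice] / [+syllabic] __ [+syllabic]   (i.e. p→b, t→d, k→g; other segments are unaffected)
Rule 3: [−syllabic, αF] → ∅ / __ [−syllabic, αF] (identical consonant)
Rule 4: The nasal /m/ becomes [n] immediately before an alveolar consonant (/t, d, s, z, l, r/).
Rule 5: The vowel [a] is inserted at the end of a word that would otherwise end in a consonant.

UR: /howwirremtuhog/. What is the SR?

Rule 1 (intervocalic h-deletion): /h/ occurs between vowels /u/ and /o/, so it deletes. /howwirremtuhog/ → howwirremtuog.
Rule 2 (intervocalic voicing): no segment meets the environment; /howwirremtuog/ is unchanged.
Rule 3 (degemination): /ww/ is a geminate; the first /w/ deletes. /rr/ is a geminate; the first /r/ deletes. /howwirremtuog/ → howiremtuog.
Rule 4 (nasal place assimilation): /m/ precedes the alveolar consonant /t/, so it assimilates in place to [n]. /howiremtuog/ → howirentuog.
Rule 5 (final a-epenthesis): the form ends in the consonant /g/, so [a] is inserted word-finally. /howirentuog/ → howirentuoga.

howirentuoga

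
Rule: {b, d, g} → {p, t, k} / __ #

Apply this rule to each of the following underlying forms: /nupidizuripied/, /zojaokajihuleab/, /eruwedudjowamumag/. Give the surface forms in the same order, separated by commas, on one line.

/nupidizuripied/: /d/ is a voiced stop in word-final position, so it devoices to [t]. → [nupidizuripiet].
/zojaokajihuleab/: /b/ is a voiced stop in word-final position, so it devoices to [p]. → [zojaokajihuleap].
/eruwedudjowamumag/: /g/ is a voiced stop in word-final position, so it devoices to [k]. → [eruwedudjowamumak].

nupidizuripiet, zojaokajihuleap, eruwedudjowamumak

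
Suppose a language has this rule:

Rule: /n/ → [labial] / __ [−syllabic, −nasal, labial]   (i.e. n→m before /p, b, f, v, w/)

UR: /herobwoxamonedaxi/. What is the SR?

herobwoxamonedaxi

No segment of /herobwoxamonedaxi/ meets the structural description of the rule, so the form surfaces unchanged.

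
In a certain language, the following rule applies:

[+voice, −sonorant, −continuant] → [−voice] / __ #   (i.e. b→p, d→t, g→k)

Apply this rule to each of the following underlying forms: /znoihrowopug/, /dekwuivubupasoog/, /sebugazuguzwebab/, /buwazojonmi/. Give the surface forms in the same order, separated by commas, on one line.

znoihrowopuk, dekwuivubupasook, sebugazuguzwebap, buwazojonmi

/znoihrowopug/: /g/ is a voiced stop in word-final position, so it devoices to [k]. → [znoihrowopuk].
/dekwuivubupasoog/: /g/ is a voiced stop in word-final position, so it devoices to [k]. → [dekwuivubupasook].
/sebugazuguzwebab/: /b/ is a voiced stop in word-final position, so it devoices to [p]. → [sebugazuguzwebap].
/buwazojonmi/: the rule's environment is not met; surfaces unchanged as [buwazojonmi].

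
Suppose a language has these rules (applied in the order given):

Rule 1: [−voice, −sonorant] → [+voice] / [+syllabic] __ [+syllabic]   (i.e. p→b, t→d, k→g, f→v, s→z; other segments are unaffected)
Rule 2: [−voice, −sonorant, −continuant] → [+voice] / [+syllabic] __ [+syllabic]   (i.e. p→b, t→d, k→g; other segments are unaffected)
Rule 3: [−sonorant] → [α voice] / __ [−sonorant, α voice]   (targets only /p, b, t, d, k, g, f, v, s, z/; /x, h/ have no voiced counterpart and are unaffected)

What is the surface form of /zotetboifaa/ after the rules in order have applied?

zodedboivaa

Rule 1 (intervocalic voicing): /t/ is a voiceless obstruent between vowels /o/ and /e/, so it voices to [d]. /f/ is a voiceless obstruent between vowels /i/ and /a/, so it voices to [v]. /zotetboifaa/ → zodetboivaa.
Rule 2 (intervocalic voicing): no segment meets the environment; /zodetboivaa/ is unchanged.
Rule 3 (regressive voicing assimilation): /t/ precedes the voiced obstruent /b/, so it voices to [d] by assimilation. /zodetboivaa/ → zodedboivaa.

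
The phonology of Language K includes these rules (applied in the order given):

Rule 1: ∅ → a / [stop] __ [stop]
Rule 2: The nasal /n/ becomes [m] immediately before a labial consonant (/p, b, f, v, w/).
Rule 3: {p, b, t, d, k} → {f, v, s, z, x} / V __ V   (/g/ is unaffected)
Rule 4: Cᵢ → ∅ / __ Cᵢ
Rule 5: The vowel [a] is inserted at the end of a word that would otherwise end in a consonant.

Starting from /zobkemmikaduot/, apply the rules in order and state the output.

Rule 1 (stop-cluster a-epenthesis): /b/ and /k/ form a stop–stop cluster, so [a] is inserted between them. /zobkemmikaduot/ → zobakemmikaduot.
Rule 2 (nasal place assimilation): no segment meets the environment; /zobakemmikaduot/ is unchanged.
Rule 3 (intervocalic spirantization): /b/ is a stop between vowels /o/ and /a/, so it spirantizes to the fricative [v]. /k/ is a stop between vowels /a/ and /e/, so it spirantizes to the fricative [x]. /k/ is a stop between vowels /i/ and /a/, so it spirantizes to the fricative [x]. /d/ is a stop between vowels /a/ and /u/, so it spirantizes to the fricative [z]. /zobakemmikaduot/ → zovaxemmixazuot.
Rule 4 (degemination): /mm/ is a geminate; the first /m/ deletes. /zovaxemmixazuot/ → zovaxemixazuot.
Rule 5 (final a-epenthesis): the form ends in the consonant /t/, so [a] is inserted word-finally. /zovaxemixazuot/ → zovaxemixazuota.

zovaxemixazuota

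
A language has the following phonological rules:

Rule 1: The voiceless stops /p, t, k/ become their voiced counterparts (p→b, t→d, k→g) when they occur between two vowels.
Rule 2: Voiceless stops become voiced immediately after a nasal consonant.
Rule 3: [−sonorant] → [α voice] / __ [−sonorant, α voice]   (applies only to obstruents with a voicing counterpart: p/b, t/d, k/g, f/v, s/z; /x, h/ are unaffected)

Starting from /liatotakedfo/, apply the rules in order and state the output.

liadodagetfo

Rule 1 (intervocalic voicing): /t/ is a voiceless stop between vowels /a/ and /o/, so it voices to [d]. /t/ is a voiceless stop between vowels /o/ and /a/, so it voices to [d]. /k/ is a voiceless stop between vowels /a/ and /e/, so it voices to [g]. /liatotakedfo/ → liadodagedfo.
Rule 2 (post-nasal voicing): no segment meets the environment; /liadodagedfo/ is unchanged.
Rule 3 (regressive voicing assimilation): /d/ precedes the voiceless obstruent /f/, so it devoices to [t] by assimilation. /liadodagedfo/ → liadodagetfo.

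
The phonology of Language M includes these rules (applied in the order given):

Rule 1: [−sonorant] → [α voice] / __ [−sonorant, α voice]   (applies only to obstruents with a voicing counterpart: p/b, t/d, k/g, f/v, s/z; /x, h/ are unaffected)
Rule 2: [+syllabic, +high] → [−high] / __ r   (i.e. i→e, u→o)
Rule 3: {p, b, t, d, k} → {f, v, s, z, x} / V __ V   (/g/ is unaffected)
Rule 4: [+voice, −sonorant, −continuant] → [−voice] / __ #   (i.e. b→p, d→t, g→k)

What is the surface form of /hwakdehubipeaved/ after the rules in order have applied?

hwagdehuvifeavet

Rule 1 (regressive voicing assimilation): /k/ precedes the voiced obstruent /d/, so it voices to [g] by assimilation. /hwakdehubipeaved/ → hwagdehubipeaved.
Rule 2 (pre-rhotic lowering): no segment meets the environment; /hwagdehubipeaved/ is unchanged.
Rule 3 (intervocalic spirantization): /b/ is a stop between vowels /u/ and /i/, so it spirantizes to the fricative [v]. /p/ is a stop between vowels /i/ and /e/, so it spirantizes to the fricative [f]. /hwagdehubipeaved/ → hwagdehuvifeaved.
Rule 4 (final devoicing): /d/ is a voiced stop in word-final position, so it devoices to [t]. /hwagdehuvifeaved/ → hwagdehuvifeavet.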